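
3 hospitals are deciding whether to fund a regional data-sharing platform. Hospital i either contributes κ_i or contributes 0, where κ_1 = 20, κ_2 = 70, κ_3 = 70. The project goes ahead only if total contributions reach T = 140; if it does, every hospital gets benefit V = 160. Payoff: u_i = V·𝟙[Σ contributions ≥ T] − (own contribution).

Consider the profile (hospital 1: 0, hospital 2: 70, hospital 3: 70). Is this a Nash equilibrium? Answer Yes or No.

Total = 140 ≥ 140: provided.
Hospital 1 (pledges 0, payoff 160): pledging 20 → total 160, payoff 140. No gain.
Hospital 2 (pledges 70, payoff 90): dropping to 0 → total 70, payoff 0. No gain.
Hospital 3 (pledges 70, payoff 90): dropping to 0 → total 70, payoff 0. No gain.

Yes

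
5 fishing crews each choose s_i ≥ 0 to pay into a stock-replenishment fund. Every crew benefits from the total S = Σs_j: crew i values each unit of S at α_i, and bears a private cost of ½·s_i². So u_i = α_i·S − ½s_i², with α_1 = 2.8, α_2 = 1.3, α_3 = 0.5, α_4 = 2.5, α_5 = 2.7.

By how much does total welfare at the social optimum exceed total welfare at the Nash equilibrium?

155.72

Crew i's FOC: ∂u_i/∂s_i = α_i − s_i = 0, so s_i* = α_i.
NE contributions = (2.8, 1.3, 0.5, 2.5, 2.7); S = 9.8.
W^NE = (Σα)·S − ½Σα_i² = 9.8² − ½·23.32 = 84.38.
Planner sets s_i = Σα_j = 9.8 for every i, so S^SO = 5·9.8 = 49.
W^SO = (Σα)·S^SO − ½·5·(Σα)² = (5/2)·9.8² = 240.1.
Deadweight loss = W^SO − W^NE = 155.72.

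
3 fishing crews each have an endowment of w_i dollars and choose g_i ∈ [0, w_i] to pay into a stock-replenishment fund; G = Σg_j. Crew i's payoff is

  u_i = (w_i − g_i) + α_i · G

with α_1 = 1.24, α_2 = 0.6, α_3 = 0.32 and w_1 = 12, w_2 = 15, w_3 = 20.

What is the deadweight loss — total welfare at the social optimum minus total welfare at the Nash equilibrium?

40.6

∂u_i/∂g_i = α_i − 1, so crew i contributes w_i if α_i > 1, else 0.
α_i > 1 for i ∈ {1}; NE contributions (12, 0, 0), G = 12.
W^NE = Σw_i − G^NE + (Σα_i)·G^NE = 47 + 1.16·12 = 60.92.
Planner: ∂(Σu_j)/∂g_i = Σα_j − 1 = 1.16 > 0, so everyone contributes w_i; G^SO = 47, W^SO = 47 + 1.16·47 = 101.52.
Deadweight loss = 40.6.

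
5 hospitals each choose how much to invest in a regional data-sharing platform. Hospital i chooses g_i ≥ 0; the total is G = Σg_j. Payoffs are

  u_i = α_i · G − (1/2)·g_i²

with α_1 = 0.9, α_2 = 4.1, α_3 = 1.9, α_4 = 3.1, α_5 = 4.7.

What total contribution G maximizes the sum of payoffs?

Planner FOC: ∂(Σu_j)/∂g_i = (Σα_j) − g_i = 0, so g_i^SO = Σα_j = 14.7 for every i; G^SO = 73.5.

73.5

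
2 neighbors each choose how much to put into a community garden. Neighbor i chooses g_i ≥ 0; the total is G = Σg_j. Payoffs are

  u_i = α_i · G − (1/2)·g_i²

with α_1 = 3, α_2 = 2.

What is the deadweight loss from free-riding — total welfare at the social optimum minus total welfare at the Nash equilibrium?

Neighbor i's FOC: ∂u_i/∂g_i = α_i − g_i = 0, so g_i* = α_i.
NE contributions = (3, 2); G = 5.
W^NE = (Σα)·G − ½Σα_i² = 5² − ½·13 = 18.5.
Planner sets g_i = Σα_j = 5 for every i, so G^SO = 2·5 = 10.
W^SO = (Σα)·G^SO − ½·2·(Σα)² = (2/2)·5² = 25.
Deadweight loss = W^SO − W^NE = 6.5.

6.5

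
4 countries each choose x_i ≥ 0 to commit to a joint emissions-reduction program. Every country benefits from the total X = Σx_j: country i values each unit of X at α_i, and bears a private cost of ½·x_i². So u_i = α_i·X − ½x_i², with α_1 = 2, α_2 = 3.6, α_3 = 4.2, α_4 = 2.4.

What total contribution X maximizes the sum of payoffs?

Planner FOC: ∂(Σu_j)/∂x_i = (Σα_j) − x_i = 0, so x_i^SO = Σα_j = 12.2 for every i; X^SO = 48.8.

48.8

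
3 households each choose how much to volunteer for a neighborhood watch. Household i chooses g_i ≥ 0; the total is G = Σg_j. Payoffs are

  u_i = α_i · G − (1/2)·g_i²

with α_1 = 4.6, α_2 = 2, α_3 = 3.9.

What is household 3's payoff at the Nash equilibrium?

33.345

Household i's FOC: ∂u_i/∂g_i = α_i − g_i = 0, so g_i* = α_i.
NE contributions = (4.6, 2, 3.9); G = 10.5.
u_3 = α_3·G − ½·(g_3)² = 3.9·10.5 − ½·3.9² = 33.345.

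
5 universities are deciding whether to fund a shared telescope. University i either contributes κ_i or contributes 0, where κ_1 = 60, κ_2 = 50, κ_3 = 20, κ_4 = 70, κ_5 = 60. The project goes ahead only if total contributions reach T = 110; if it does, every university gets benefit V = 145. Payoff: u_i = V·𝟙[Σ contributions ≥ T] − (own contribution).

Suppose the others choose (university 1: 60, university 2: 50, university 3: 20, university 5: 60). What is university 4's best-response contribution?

0

Others' total = 190 ≥ 110; contributing adds cost 70 for no extra benefit.
Best response: 0.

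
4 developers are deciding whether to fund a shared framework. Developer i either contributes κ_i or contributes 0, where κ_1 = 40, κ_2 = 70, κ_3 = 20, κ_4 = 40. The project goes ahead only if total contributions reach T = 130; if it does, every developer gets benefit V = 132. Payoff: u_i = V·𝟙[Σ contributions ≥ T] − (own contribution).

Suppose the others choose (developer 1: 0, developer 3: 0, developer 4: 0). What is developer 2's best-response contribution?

0

Others' total = 0. Even contributing 70 gives 70 < 130: no benefit either way.
Best response: 0.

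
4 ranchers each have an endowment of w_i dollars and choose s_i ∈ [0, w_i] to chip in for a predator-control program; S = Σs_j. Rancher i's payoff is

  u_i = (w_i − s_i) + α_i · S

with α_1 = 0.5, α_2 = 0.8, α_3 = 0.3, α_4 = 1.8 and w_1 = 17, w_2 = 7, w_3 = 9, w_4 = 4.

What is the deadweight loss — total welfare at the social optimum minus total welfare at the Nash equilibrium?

∂u_i/∂s_i = α_i − 1, so rancher i contributes w_i if α_i > 1, else 0.
α_i > 1 for i ∈ {4}; NE contributions (0, 0, 0, 4), S = 4.
W^NE = Σw_i − S^NE + (Σα_i)·S^NE = 37 + 2.4·4 = 46.6.
Planner: ∂(Σu_j)/∂s_i = Σα_j − 1 = 2.4 > 0, so everyone contributes w_i; S^SO = 37, W^SO = 37 + 2.4·37 = 125.8.
Deadweight loss = 79.2.

79.2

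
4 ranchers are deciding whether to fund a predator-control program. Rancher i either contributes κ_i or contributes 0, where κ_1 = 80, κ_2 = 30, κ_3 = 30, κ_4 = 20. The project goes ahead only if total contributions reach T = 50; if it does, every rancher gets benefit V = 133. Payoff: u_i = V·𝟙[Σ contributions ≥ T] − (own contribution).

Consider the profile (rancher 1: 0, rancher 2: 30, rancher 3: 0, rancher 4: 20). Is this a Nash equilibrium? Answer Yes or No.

Total = 50 ≥ 50: provided.
Rancher 1 (pledges 0, payoff 133): pledging 80 → total 130, payoff 53. No gain.
Rancher 2 (pledges 30, payoff 103): dropping to 0 → total 20, payoff 0. No gain.
Rancher 3 (pledges 0, payoff 133): pledging 30 → total 80, payoff 103. No gain.
Rancher 4 (pledges 20, payoff 113): dropping to 0 → total 30, payoff 0. No gain.

Yes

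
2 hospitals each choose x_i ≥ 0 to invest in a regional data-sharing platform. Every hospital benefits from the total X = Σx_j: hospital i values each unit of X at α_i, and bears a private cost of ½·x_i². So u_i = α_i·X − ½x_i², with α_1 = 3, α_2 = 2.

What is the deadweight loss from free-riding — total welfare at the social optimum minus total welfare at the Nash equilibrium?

Hospital i's FOC: ∂u_i/∂x_i = α_i − x_i = 0, so x_i* = α_i.
NE contributions = (3, 2); X = 5.
W^NE = (Σα)·X − ½Σα_i² = 5² − ½·13 = 18.5.
Planner sets x_i = Σα_j = 5 for every i, so X^SO = 2·5 = 10.
W^SO = (Σα)·X^SO − ½·2·(Σα)² = (2/2)·5² = 25.
Deadweight loss = W^SO − W^NE = 6.5.

6.5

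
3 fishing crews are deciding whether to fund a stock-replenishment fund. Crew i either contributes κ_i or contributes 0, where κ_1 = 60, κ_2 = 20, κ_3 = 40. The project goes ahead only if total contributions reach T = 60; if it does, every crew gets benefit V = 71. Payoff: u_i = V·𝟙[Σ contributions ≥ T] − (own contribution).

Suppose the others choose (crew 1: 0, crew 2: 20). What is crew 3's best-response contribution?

Others' total = 20. Contributing 40 brings total to 60 ≥ 60: gain V − κ_3 = 31.
Best response: 40.

40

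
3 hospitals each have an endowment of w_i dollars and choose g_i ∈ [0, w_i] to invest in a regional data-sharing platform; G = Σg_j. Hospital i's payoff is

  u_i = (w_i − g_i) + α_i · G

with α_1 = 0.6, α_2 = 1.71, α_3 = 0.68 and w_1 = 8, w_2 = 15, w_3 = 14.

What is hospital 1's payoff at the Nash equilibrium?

17

∂u_i/∂g_i = α_i − 1, so hospital i contributes w_i if α_i > 1, else 0.
α_i > 1 for i ∈ {2}; NE contributions (0, 15, 0), G = 15.
u_1 = (8 − 0) + 0.6·15 = 17.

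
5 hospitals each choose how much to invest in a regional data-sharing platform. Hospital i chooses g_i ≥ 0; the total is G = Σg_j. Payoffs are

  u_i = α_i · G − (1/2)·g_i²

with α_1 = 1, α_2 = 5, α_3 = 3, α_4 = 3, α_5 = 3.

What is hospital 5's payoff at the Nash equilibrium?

40.5

Hospital i's FOC: ∂u_i/∂g_i = α_i − g_i = 0, so g_i* = α_i.
NE contributions = (1, 5, 3, 3, 3); G = 15.
u_5 = α_5·G − ½·(g_5)² = 3·15 − ½·3² = 40.5.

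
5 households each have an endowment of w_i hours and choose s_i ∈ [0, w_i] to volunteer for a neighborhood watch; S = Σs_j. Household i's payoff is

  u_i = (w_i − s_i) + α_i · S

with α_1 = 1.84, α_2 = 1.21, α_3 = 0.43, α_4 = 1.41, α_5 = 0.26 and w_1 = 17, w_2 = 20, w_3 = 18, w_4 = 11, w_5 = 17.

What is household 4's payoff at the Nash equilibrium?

67.68

∂u_i/∂s_i = α_i − 1, so household i contributes w_i if α_i > 1, else 0.
α_i > 1 for i ∈ {1, 2, 4}; NE contributions (17, 20, 0, 11, 0), S = 48.
u_4 = (11 − 11) + 1.41·48 = 67.68.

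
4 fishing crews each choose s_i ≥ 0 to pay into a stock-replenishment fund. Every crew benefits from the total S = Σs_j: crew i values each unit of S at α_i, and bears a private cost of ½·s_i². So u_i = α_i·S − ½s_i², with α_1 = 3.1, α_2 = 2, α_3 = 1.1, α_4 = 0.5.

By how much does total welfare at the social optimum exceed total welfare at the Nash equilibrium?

52.425

Crew i's FOC: ∂u_i/∂s_i = α_i − s_i = 0, so s_i* = α_i.
NE contributions = (3.1, 2, 1.1, 0.5); S = 6.7.
W^NE = (Σα)·S − ½Σα_i² = 6.7² − ½·15.07 = 37.355.
Planner sets s_i = Σα_j = 6.7 for every i, so S^SO = 4·6.7 = 26.8.
W^SO = (Σα)·S^SO − ½·4·(Σα)² = (4/2)·6.7² = 89.78.
Deadweight loss = W^SO − W^NE = 52.425.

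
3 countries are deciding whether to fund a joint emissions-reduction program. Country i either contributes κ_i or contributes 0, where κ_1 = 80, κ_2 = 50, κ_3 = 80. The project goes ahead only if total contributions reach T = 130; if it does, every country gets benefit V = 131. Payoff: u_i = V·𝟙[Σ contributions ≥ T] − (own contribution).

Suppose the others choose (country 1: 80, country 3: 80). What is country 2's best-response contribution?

0

Others' total = 160 ≥ 130; contributing adds cost 50 for no extra benefit.
Best response: 0.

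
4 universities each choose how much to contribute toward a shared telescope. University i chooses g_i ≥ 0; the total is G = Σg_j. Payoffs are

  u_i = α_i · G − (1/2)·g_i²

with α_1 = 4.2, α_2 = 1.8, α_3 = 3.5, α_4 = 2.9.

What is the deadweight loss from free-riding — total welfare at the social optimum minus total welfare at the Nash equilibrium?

University i's FOC: ∂u_i/∂g_i = α_i − g_i = 0, so g_i* = α_i.
NE contributions = (4.2, 1.8, 3.5, 2.9); G = 12.4.
W^NE = (Σα)·G − ½Σα_i² = 12.4² − ½·41.54 = 132.99.
Planner sets g_i = Σα_j = 12.4 for every i, so G^SO = 4·12.4 = 49.6.
W^SO = (Σα)·G^SO − ½·4·(Σα)² = (4/2)·12.4² = 307.52.
Deadweight loss = W^SO − W^NE = 174.53.

174.53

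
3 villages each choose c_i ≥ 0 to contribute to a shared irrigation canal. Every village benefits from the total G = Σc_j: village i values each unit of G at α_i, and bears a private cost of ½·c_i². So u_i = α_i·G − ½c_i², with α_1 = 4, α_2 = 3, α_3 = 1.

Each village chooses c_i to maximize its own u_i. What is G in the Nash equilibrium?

Village i's FOC: ∂u_i/∂c_i = α_i − c_i = 0, so c_i* = α_i.
NE contributions = (4, 3, 1); G = 8.

8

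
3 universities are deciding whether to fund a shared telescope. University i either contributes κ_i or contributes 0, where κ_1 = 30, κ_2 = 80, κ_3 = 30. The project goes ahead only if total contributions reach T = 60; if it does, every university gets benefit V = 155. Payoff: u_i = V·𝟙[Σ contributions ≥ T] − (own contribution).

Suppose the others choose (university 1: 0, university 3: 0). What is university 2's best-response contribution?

80

Others' total = 0. Contributing 80 brings total to 80 ≥ 60: gain V − κ_2 = 75.
Best response: 80.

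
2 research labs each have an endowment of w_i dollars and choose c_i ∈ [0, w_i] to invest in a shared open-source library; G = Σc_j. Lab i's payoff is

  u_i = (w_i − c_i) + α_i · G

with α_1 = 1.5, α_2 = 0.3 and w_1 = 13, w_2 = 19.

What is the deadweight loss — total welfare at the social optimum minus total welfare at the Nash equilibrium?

∂u_i/∂c_i = α_i − 1, so lab i contributes w_i if α_i > 1, else 0.
α_i > 1 for i ∈ {1}; NE contributions (13, 0), G = 13.
W^NE = Σw_i − G^NE + (Σα_i)·G^NE = 32 + 0.8·13 = 42.4.
Planner: ∂(Σu_j)/∂c_i = Σα_j − 1 = 0.8 > 0, so everyone contributes w_i; G^SO = 32, W^SO = 32 + 0.8·32 = 57.6.
Deadweight loss = 15.2.

15.2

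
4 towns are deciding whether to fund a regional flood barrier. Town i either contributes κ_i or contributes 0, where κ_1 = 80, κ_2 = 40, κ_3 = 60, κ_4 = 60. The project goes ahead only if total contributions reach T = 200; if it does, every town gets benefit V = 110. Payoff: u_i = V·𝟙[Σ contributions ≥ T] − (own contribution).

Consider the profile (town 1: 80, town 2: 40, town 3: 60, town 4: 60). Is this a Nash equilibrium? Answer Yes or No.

No

Total = 240 ≥ 200: provided.
Town 1 (pledges 80, payoff 30): dropping to 0 → total 160, payoff 0. No gain.
Town 2 (pledges 40, payoff 70): dropping to 0 → total 200, payoff 110. Profitable deviation.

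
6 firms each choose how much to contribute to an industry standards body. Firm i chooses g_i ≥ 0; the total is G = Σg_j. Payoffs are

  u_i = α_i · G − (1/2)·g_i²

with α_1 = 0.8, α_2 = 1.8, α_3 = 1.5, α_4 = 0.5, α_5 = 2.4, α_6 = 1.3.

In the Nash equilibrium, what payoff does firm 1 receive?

6.32

Firm i's FOC: ∂u_i/∂g_i = α_i − g_i = 0, so g_i* = α_i.
NE contributions = (0.8, 1.8, 1.5, 0.5, 2.4, 1.3); G = 8.3.
u_1 = α_1·G − ½·(g_1)² = 0.8·8.3 − ½·0.8² = 6.32.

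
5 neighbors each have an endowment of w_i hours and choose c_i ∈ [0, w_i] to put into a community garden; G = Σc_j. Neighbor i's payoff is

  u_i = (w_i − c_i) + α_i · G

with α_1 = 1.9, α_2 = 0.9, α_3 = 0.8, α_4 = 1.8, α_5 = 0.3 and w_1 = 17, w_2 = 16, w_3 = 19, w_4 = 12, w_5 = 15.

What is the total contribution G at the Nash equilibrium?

∂u_i/∂c_i = α_i − 1, so neighbor i contributes w_i if α_i > 1, else 0.
α_i > 1 for i ∈ {1, 4}; NE contributions (17, 0, 0, 12, 0), G = 29.

29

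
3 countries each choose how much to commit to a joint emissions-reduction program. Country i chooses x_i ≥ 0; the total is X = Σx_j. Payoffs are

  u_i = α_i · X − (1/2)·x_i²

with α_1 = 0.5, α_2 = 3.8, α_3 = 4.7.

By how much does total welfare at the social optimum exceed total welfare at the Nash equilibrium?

58.89

Country i's FOC: ∂u_i/∂x_i = α_i − x_i = 0, so x_i* = α_i.
NE contributions = (0.5, 3.8, 4.7); X = 9.
W^NE = (Σα)·X − ½Σα_i² = 9² − ½·36.78 = 62.61.
Planner sets x_i = Σα_j = 9 for every i, so X^SO = 3·9 = 27.
W^SO = (Σα)·X^SO − ½·3·(Σα)² = (3/2)·9² = 121.5.
Deadweight loss = W^SO − W^NE = 58.89.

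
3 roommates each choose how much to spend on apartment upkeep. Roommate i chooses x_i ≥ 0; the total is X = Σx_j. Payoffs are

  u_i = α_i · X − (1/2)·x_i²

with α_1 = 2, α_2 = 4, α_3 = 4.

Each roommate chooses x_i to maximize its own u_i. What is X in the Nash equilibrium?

10

Roommate i's FOC: ∂u_i/∂x_i = α_i − x_i = 0, so x_i* = α_i.
NE contributions = (2, 4, 4); X = 10.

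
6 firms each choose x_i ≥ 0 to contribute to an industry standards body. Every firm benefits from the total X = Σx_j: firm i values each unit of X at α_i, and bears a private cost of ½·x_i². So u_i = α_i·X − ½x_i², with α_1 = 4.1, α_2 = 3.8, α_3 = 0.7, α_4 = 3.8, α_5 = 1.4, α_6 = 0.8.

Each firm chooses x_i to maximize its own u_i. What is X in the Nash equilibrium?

Firm i's FOC: ∂u_i/∂x_i = α_i − x_i = 0, so x_i* = α_i.
NE contributions = (4.1, 3.8, 0.7, 3.8, 1.4, 0.8); X = 14.6.

14.6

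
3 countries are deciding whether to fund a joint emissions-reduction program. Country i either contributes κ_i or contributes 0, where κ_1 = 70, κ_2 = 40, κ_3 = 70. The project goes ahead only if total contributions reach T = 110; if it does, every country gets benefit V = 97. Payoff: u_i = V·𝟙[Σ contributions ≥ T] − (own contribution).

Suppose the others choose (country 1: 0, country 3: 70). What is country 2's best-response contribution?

40

Others' total = 70. Contributing 40 brings total to 110 ≥ 110: gain V − κ_2 = 57.
Best response: 40.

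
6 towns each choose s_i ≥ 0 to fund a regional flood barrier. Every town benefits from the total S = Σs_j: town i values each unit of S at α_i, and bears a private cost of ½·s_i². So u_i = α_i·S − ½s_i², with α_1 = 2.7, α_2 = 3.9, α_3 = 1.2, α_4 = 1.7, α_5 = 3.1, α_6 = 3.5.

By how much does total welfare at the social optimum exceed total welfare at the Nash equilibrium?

542.765

Town i's FOC: ∂u_i/∂s_i = α_i − s_i = 0, so s_i* = α_i.
NE contributions = (2.7, 3.9, 1.2, 1.7, 3.1, 3.5); S = 16.1.
W^NE = (Σα)·S − ½Σα_i² = 16.1² − ½·48.69 = 234.865.
Planner sets s_i = Σα_j = 16.1 for every i, so S^SO = 6·16.1 = 96.6.
W^SO = (Σα)·S^SO − ½·6·(Σα)² = (6/2)·16.1² = 777.63.
Deadweight loss = W^SO − W^NE = 542.765.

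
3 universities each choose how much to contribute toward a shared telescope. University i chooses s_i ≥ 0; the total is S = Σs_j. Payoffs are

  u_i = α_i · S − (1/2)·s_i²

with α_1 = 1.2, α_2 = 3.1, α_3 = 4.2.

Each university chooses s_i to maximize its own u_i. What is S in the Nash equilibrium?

University i's FOC: ∂u_i/∂s_i = α_i − s_i = 0, so s_i* = α_i.
NE contributions = (1.2, 3.1, 4.2); S = 8.5.

8.5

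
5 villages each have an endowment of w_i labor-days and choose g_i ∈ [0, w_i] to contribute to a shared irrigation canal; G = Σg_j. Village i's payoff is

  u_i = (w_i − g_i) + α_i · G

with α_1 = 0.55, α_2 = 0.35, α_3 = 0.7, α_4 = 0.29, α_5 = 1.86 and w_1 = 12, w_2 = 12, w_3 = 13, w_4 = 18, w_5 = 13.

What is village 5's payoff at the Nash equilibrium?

∂u_i/∂g_i = α_i − 1, so village i contributes w_i if α_i > 1, else 0.
α_i > 1 for i ∈ {5}; NE contributions (0, 0, 0, 0, 13), G = 13.
u_5 = (13 − 13) + 1.86·13 = 24.18.

24.18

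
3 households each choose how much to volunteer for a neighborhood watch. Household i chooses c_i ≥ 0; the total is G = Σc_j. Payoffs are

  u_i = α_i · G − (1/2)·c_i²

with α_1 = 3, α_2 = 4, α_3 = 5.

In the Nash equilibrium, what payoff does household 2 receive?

40

Household i's FOC: ∂u_i/∂c_i = α_i − c_i = 0, so c_i* = α_i.
NE contributions = (3, 4, 5); G = 12.
u_2 = α_2·G − ½·(c_2)² = 4·12 − ½·4² = 40.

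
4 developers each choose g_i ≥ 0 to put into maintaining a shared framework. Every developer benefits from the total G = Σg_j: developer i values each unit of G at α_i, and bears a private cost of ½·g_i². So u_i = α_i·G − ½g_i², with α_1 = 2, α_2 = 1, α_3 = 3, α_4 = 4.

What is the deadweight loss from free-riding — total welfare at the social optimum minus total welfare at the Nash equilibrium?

115

Developer i's FOC: ∂u_i/∂g_i = α_i − g_i = 0, so g_i* = α_i.
NE contributions = (2, 1, 3, 4); G = 10.
W^NE = (Σα)·G − ½Σα_i² = 10² − ½·30 = 85.
Planner sets g_i = Σα_j = 10 for every i, so G^SO = 4·10 = 40.
W^SO = (Σα)·G^SO − ½·4·(Σα)² = (4/2)·10² = 200.
Deadweight loss = W^SO − W^NE = 115.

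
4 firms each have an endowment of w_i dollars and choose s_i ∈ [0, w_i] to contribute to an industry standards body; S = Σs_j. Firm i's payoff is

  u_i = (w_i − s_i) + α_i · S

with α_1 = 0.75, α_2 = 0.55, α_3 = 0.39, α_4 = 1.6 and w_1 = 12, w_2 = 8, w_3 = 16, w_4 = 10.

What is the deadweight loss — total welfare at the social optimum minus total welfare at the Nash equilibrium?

82.44

∂u_i/∂s_i = α_i − 1, so firm i contributes w_i if α_i > 1, else 0.
α_i > 1 for i ∈ {4}; NE contributions (0, 0, 0, 10), S = 10.
W^NE = Σw_i − S^NE + (Σα_i)·S^NE = 46 + 2.29·10 = 68.9.
Planner: ∂(Σu_j)/∂s_i = Σα_j − 1 = 2.29 > 0, so everyone contributes w_i; S^SO = 46, W^SO = 46 + 2.29·46 = 151.34.
Deadweight loss = 82.44.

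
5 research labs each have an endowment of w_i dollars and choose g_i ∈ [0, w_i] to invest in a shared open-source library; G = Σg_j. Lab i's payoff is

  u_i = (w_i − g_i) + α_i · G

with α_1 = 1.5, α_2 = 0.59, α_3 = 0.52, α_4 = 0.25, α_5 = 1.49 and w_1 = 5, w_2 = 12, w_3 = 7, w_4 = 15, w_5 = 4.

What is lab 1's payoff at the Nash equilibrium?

13.5

∂u_i/∂g_i = α_i − 1, so lab i contributes w_i if α_i > 1, else 0.
α_i > 1 for i ∈ {1, 5}; NE contributions (5, 0, 0, 0, 4), G = 9.
u_1 = (5 − 5) + 1.5·9 = 13.5.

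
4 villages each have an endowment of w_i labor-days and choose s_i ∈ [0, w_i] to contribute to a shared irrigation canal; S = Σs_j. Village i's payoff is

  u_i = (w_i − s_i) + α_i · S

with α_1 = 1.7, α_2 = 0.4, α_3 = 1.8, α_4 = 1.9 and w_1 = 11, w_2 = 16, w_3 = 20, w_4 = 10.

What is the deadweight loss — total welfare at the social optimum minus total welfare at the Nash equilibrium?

76.8

∂u_i/∂s_i = α_i − 1, so village i contributes w_i if α_i > 1, else 0.
α_i > 1 for i ∈ {1, 3, 4}; NE contributions (11, 0, 20, 10), S = 41.
W^NE = Σw_i − S^NE + (Σα_i)·S^NE = 57 + 4.8·41 = 253.8.
Planner: ∂(Σu_j)/∂s_i = Σα_j − 1 = 4.8 > 0, so everyone contributes w_i; S^SO = 57, W^SO = 57 + 4.8·57 = 330.6.
Deadweight loss = 76.8.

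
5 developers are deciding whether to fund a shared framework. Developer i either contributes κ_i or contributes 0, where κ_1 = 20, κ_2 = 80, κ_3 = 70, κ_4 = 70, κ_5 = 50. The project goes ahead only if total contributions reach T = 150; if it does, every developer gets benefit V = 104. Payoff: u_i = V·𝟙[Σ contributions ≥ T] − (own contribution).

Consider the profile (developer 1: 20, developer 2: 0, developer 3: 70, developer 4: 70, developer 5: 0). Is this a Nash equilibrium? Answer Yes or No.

Yes

Total = 160 ≥ 150: provided.
Developer 1 (pledges 20, payoff 84): dropping to 0 → total 140, payoff 0. No gain.
Developer 2 (pledges 0, payoff 104): pledging 80 → total 240, payoff 24. No gain.
Developer 3 (pledges 70, payoff 34): dropping to 0 → total 90, payoff 0. No gain.
Developer 4 (pledges 70, payoff 34): dropping to 0 → total 90, payoff 0. No gain.
Developer 5 (pledges 0, payoff 104): pledging 50 → total 210, payoff 54. No gain.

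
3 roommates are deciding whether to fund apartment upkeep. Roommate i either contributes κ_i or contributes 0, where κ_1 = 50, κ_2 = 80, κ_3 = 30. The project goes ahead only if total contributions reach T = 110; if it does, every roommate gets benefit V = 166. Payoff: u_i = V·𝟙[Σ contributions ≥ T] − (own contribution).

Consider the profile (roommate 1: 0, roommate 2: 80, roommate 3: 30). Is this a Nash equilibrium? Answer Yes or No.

Yes

Total = 110 ≥ 110: provided.
Roommate 1 (pledges 0, payoff 166): pledging 50 → total 160, payoff 116. No gain.
Roommate 2 (pledges 80, payoff 86): dropping to 0 → total 30, payoff 0. No gain.
Roommate 3 (pledges 30, payoff 136): dropping to 0 → total 80, payoff 0. No gain.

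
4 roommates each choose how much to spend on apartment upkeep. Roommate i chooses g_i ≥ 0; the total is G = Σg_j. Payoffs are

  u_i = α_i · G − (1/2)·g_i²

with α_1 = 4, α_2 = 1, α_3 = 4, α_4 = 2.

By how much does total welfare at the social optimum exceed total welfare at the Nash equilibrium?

139.5

Roommate i's FOC: ∂u_i/∂g_i = α_i − g_i = 0, so g_i* = α_i.
NE contributions = (4, 1, 4, 2); G = 11.
W^NE = (Σα)·G − ½Σα_i² = 11² − ½·37 = 102.5.
Planner sets g_i = Σα_j = 11 for every i, so G^SO = 4·11 = 44.
W^SO = (Σα)·G^SO − ½·4·(Σα)² = (4/2)·11² = 242.
Deadweight loss = W^SO − W^NE = 139.5.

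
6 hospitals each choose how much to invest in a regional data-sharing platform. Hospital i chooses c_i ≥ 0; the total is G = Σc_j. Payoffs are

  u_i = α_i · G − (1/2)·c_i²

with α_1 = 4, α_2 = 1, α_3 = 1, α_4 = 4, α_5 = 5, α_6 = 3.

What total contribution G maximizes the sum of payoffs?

108

Planner FOC: ∂(Σu_j)/∂c_i = (Σα_j) − c_i = 0, so c_i^SO = Σα_j = 18 for every i; G^SO = 108.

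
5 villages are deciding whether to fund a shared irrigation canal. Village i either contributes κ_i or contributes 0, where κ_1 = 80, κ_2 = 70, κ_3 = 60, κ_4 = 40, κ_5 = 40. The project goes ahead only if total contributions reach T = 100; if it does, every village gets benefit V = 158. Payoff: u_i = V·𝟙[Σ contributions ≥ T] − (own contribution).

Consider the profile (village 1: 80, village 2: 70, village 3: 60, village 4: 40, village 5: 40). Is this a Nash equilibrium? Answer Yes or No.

Total = 290 ≥ 100: provided.
Village 1 (pledges 80, payoff 78): dropping to 0 → total 210, payoff 158. Profitable deviation.

No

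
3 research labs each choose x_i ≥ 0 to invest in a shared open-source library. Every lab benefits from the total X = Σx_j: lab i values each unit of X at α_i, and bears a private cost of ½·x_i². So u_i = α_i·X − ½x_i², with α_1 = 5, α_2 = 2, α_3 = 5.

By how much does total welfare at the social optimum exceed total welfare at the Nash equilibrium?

99

Lab i's FOC: ∂u_i/∂x_i = α_i − x_i = 0, so x_i* = α_i.
NE contributions = (5, 2, 5); X = 12.
W^NE = (Σα)·X − ½Σα_i² = 12² − ½·54 = 117.
Planner sets x_i = Σα_j = 12 for every i, so X^SO = 3·12 = 36.
W^SO = (Σα)·X^SO − ½·3·(Σα)² = (3/2)·12² = 216.
Deadweight loss = W^SO − W^NE = 99.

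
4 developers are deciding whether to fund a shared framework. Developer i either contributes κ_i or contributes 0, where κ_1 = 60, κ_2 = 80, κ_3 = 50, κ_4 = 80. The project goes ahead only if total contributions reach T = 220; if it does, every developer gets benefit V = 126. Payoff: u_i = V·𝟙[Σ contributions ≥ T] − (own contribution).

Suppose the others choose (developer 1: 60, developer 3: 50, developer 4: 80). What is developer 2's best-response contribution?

80

Others' total = 190. Contributing 80 brings total to 270 ≥ 220: gain V − κ_2 = 46.
Best response: 80.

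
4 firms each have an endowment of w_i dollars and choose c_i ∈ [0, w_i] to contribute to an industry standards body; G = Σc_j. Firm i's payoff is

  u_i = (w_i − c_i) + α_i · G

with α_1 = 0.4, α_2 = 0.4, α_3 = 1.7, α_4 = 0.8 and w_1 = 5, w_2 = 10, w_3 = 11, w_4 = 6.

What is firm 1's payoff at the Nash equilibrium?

9.4

∂u_i/∂c_i = α_i − 1, so firm i contributes w_i if α_i > 1, else 0.
α_i > 1 for i ∈ {3}; NE contributions (0, 0, 11, 0), G = 11.
u_1 = (5 − 0) + 0.4·11 = 9.4.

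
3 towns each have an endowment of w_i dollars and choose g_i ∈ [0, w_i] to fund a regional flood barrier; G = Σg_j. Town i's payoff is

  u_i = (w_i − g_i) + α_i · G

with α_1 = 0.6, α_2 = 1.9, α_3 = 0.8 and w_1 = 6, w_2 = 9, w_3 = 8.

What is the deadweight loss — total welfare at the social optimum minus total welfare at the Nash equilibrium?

32.2

∂u_i/∂g_i = α_i − 1, so town i contributes w_i if α_i > 1, else 0.
α_i > 1 for i ∈ {2}; NE contributions (0, 9, 0), G = 9.
W^NE = Σw_i − G^NE + (Σα_i)·G^NE = 23 + 2.3·9 = 43.7.
Planner: ∂(Σu_j)/∂g_i = Σα_j − 1 = 2.3 > 0, so everyone contributes w_i; G^SO = 23, W^SO = 23 + 2.3·23 = 75.9.
Deadweight loss = 32.2.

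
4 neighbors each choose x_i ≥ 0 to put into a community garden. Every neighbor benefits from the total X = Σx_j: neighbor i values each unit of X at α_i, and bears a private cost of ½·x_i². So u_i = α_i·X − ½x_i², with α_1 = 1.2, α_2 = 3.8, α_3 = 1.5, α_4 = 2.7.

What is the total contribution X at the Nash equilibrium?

9.2

Neighbor i's FOC: ∂u_i/∂x_i = α_i − x_i = 0, so x_i* = α_i.
NE contributions = (1.2, 3.8, 1.5, 2.7); X = 9.2.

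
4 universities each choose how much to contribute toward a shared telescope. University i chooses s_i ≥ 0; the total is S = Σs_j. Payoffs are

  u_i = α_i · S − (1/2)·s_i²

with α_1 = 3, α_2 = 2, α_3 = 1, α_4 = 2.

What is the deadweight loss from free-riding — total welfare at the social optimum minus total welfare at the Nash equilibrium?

73

University i's FOC: ∂u_i/∂s_i = α_i − s_i = 0, so s_i* = α_i.
NE contributions = (3, 2, 1, 2); S = 8.
W^NE = (Σα)·S − ½Σα_i² = 8² − ½·18 = 55.
Planner sets s_i = Σα_j = 8 for every i, so S^SO = 4·8 = 32.
W^SO = (Σα)·S^SO − ½·4·(Σα)² = (4/2)·8² = 128.
Deadweight loss = W^SO − W^NE = 73.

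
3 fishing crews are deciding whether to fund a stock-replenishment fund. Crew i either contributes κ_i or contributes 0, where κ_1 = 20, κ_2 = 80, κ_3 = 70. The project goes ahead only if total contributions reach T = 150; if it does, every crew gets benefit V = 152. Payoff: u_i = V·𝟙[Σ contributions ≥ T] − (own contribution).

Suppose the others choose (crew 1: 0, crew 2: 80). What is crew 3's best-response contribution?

70

Others' total = 80. Contributing 70 brings total to 150 ≥ 150: gain V − κ_3 = 82.
Best response: 70.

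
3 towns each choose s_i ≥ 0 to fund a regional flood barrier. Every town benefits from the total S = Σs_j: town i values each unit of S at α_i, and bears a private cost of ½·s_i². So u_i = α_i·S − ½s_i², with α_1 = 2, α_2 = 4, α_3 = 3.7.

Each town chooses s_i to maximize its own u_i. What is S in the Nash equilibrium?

Town i's FOC: ∂u_i/∂s_i = α_i − s_i = 0, so s_i* = α_i.
NE contributions = (2, 4, 3.7); S = 9.7.

9.7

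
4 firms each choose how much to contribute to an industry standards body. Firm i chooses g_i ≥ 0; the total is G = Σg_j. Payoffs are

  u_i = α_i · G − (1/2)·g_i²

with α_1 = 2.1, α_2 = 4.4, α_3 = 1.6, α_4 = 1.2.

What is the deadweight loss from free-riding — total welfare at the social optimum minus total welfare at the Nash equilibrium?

Firm i's FOC: ∂u_i/∂g_i = α_i − g_i = 0, so g_i* = α_i.
NE contributions = (2.1, 4.4, 1.6, 1.2); G = 9.3.
W^NE = (Σα)·G − ½Σα_i² = 9.3² − ½·27.77 = 72.605.
Planner sets g_i = Σα_j = 9.3 for every i, so G^SO = 4·9.3 = 37.2.
W^SO = (Σα)·G^SO − ½·4·(Σα)² = (4/2)·9.3² = 172.98.
Deadweight loss = W^SO − W^NE = 100.375.

100.375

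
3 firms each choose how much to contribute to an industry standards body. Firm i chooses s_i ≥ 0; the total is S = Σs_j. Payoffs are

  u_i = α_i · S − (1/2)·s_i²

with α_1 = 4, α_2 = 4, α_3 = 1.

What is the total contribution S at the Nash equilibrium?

9

Firm i's FOC: ∂u_i/∂s_i = α_i − s_i = 0, so s_i* = α_i.
NE contributions = (4, 4, 1); S = 9.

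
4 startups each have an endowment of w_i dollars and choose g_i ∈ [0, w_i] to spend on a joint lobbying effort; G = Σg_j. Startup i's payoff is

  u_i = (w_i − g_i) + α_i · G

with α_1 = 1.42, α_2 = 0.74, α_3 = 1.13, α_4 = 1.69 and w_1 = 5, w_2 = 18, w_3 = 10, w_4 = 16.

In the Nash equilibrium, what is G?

31

∂u_i/∂g_i = α_i − 1, so startup i contributes w_i if α_i > 1, else 0.
α_i > 1 for i ∈ {1, 3, 4}; NE contributions (5, 0, 10, 16), G = 31.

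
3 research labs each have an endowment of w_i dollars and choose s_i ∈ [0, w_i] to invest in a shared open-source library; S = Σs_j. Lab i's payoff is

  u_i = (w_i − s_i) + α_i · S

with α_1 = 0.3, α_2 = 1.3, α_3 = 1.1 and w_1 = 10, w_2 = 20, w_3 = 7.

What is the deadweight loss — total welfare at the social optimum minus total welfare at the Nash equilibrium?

17

∂u_i/∂s_i = α_i − 1, so lab i contributes w_i if α_i > 1, else 0.
α_i > 1 for i ∈ {2, 3}; NE contributions (0, 20, 7), S = 27.
W^NE = Σw_i − S^NE + (Σα_i)·S^NE = 37 + 1.7·27 = 82.9.
Planner: ∂(Σu_j)/∂s_i = Σα_j − 1 = 1.7 > 0, so everyone contributes w_i; S^SO = 37, W^SO = 37 + 1.7·37 = 99.9.
Deadweight loss = 17.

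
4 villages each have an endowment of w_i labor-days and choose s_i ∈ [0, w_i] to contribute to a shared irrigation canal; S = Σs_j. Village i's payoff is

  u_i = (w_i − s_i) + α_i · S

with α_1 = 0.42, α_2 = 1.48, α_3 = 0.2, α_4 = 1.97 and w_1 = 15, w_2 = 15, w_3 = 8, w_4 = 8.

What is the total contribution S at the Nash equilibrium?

∂u_i/∂s_i = α_i − 1, so village i contributes w_i if α_i > 1, else 0.
α_i > 1 for i ∈ {2, 4}; NE contributions (0, 15, 0, 8), S = 23.

23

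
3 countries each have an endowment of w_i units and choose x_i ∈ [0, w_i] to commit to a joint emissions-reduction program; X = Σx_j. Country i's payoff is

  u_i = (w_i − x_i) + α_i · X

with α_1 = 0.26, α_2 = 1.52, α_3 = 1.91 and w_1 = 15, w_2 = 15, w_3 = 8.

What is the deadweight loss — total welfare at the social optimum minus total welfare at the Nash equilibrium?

40.35

∂u_i/∂x_i = α_i − 1, so country i contributes w_i if α_i > 1, else 0.
α_i > 1 for i ∈ {2, 3}; NE contributions (0, 15, 8), X = 23.
W^NE = Σw_i − X^NE + (Σα_i)·X^NE = 38 + 2.69·23 = 99.87.
Planner: ∂(Σu_j)/∂x_i = Σα_j − 1 = 2.69 > 0, so everyone contributes w_i; X^SO = 38, W^SO = 38 + 2.69·38 = 140.22.
Deadweight loss = 40.35.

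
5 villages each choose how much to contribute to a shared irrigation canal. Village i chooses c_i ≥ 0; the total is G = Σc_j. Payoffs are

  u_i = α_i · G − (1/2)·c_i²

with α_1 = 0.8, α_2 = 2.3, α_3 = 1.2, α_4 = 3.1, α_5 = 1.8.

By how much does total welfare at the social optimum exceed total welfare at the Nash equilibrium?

137.07

Village i's FOC: ∂u_i/∂c_i = α_i − c_i = 0, so c_i* = α_i.
NE contributions = (0.8, 2.3, 1.2, 3.1, 1.8); G = 9.2.
W^NE = (Σα)·G − ½Σα_i² = 9.2² − ½·20.22 = 74.53.
Planner sets c_i = Σα_j = 9.2 for every i, so G^SO = 5·9.2 = 46.
W^SO = (Σα)·G^SO − ½·5·(Σα)² = (5/2)·9.2² = 211.6.
Deadweight loss = W^SO − W^NE = 137.07.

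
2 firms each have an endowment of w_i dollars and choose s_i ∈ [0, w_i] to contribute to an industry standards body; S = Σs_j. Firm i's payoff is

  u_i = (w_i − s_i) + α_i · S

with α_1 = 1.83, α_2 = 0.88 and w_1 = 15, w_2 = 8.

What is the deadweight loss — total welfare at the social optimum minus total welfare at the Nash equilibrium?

∂u_i/∂s_i = α_i − 1, so firm i contributes w_i if α_i > 1, else 0.
α_i > 1 for i ∈ {1}; NE contributions (15, 0), S = 15.
W^NE = Σw_i − S^NE + (Σα_i)·S^NE = 23 + 1.71·15 = 48.65.
Planner: ∂(Σu_j)/∂s_i = Σα_j − 1 = 1.71 > 0, so everyone contributes w_i; S^SO = 23, W^SO = 23 + 1.71·23 = 62.33.
Deadweight loss = 13.68.

13.68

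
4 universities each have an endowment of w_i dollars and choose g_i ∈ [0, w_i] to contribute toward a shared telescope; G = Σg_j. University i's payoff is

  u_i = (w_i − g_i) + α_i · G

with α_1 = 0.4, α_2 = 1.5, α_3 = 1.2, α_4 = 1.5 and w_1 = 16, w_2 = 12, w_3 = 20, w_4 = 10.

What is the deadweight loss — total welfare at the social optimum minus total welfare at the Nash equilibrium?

57.6

∂u_i/∂g_i = α_i − 1, so university i contributes w_i if α_i > 1, else 0.
α_i > 1 for i ∈ {2, 3, 4}; NE contributions (0, 12, 20, 10), G = 42.
W^NE = Σw_i − G^NE + (Σα_i)·G^NE = 58 + 3.6·42 = 209.2.
Planner: ∂(Σu_j)/∂g_i = Σα_j − 1 = 3.6 > 0, so everyone contributes w_i; G^SO = 58, W^SO = 58 + 3.6·58 = 266.8.
Deadweight loss = 57.6.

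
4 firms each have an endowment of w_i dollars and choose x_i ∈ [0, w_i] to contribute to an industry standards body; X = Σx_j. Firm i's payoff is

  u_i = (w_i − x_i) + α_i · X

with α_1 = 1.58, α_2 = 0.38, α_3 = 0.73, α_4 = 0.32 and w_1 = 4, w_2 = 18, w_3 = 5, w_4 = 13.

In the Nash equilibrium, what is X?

4

∂u_i/∂x_i = α_i − 1, so firm i contributes w_i if α_i > 1, else 0.
α_i > 1 for i ∈ {1}; NE contributions (4, 0, 0, 0), X = 4.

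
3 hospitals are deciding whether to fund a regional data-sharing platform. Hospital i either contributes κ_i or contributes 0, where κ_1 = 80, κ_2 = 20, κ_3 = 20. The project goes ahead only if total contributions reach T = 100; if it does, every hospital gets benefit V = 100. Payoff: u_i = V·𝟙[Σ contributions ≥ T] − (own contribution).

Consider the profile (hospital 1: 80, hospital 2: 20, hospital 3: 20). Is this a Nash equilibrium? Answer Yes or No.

Total = 120 ≥ 100: provided.
Hospital 1 (pledges 80, payoff 20): dropping to 0 → total 40, payoff 0. No gain.
Hospital 2 (pledges 20, payoff 80): dropping to 0 → total 100, payoff 100. Profitable deviation.

No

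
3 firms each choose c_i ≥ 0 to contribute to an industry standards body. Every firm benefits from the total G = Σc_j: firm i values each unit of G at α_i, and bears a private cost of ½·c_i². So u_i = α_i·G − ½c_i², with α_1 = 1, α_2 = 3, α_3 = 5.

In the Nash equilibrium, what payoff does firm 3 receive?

Firm i's FOC: ∂u_i/∂c_i = α_i − c_i = 0, so c_i* = α_i.
NE contributions = (1, 3, 5); G = 9.
u_3 = α_3·G − ½·(c_3)² = 5·9 − ½·5² = 32.5.

32.5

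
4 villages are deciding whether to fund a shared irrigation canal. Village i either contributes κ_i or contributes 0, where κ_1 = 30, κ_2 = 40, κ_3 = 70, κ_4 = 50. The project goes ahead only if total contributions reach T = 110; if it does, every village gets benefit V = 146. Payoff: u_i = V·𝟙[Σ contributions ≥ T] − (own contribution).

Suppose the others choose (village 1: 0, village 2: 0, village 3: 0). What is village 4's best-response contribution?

Others' total = 0. Even contributing 50 gives 50 < 110: no benefit either way.
Best response: 0.

0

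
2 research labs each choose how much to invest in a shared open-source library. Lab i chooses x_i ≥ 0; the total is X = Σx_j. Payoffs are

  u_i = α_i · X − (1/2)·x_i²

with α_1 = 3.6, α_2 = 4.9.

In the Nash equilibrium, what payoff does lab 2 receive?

29.645

Lab i's FOC: ∂u_i/∂x_i = α_i − x_i = 0, so x_i* = α_i.
NE contributions = (3.6, 4.9); X = 8.5.
u_2 = α_2·X − ½·(x_2)² = 4.9·8.5 − ½·4.9² = 29.645.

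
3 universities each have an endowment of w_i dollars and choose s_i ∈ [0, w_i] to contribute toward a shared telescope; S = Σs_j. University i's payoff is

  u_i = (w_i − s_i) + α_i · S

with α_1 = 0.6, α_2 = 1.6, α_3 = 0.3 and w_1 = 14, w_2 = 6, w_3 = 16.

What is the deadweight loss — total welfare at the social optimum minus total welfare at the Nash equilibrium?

∂u_i/∂s_i = α_i − 1, so university i contributes w_i if α_i > 1, else 0.
α_i > 1 for i ∈ {2}; NE contributions (0, 6, 0), S = 6.
W^NE = Σw_i − S^NE + (Σα_i)·S^NE = 36 + 1.5·6 = 45.
Planner: ∂(Σu_j)/∂s_i = Σα_j − 1 = 1.5 > 0, so everyone contributes w_i; S^SO = 36, W^SO = 36 + 1.5·36 = 90.
Deadweight loss = 45.

45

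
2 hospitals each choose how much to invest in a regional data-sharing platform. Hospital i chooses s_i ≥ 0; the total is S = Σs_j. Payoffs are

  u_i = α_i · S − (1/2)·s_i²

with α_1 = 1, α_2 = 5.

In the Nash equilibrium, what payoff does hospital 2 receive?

Hospital i's FOC: ∂u_i/∂s_i = α_i − s_i = 0, so s_i* = α_i.
NE contributions = (1, 5); S = 6.
u_2 = α_2·S − ½·(s_2)² = 5·6 − ½·5² = 17.5.

17.5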